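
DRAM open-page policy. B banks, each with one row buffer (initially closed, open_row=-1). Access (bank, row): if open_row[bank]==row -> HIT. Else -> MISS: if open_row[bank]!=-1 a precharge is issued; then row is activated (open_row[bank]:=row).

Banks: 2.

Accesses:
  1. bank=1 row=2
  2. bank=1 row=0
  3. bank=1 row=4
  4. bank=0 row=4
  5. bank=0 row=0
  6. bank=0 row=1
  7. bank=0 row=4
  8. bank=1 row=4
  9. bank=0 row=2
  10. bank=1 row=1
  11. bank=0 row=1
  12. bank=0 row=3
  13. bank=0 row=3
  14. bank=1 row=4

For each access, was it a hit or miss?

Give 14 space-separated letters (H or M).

Acc 1: bank1 row2 -> MISS (open row2); precharges=0
Acc 2: bank1 row0 -> MISS (open row0); precharges=1
Acc 3: bank1 row4 -> MISS (open row4); precharges=2
Acc 4: bank0 row4 -> MISS (open row4); precharges=2
Acc 5: bank0 row0 -> MISS (open row0); precharges=3
Acc 6: bank0 row1 -> MISS (open row1); precharges=4
Acc 7: bank0 row4 -> MISS (open row4); precharges=5
Acc 8: bank1 row4 -> HIT
Acc 9: bank0 row2 -> MISS (open row2); precharges=6
Acc 10: bank1 row1 -> MISS (open row1); precharges=7
Acc 11: bank0 row1 -> MISS (open row1); precharges=8
Acc 12: bank0 row3 -> MISS (open row3); precharges=9
Acc 13: bank0 row3 -> HIT
Acc 14: bank1 row4 -> MISS (open row4); precharges=10

Answer: M M M M M M M H M M M M H M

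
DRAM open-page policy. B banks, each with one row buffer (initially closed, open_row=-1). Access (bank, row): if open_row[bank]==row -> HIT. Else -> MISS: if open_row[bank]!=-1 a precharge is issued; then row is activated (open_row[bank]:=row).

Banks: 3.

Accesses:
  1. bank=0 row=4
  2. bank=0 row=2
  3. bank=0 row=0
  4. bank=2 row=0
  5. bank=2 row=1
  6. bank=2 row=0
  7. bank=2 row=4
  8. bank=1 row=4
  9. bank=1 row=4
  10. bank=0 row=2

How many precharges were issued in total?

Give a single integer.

Answer: 6

Derivation:
Acc 1: bank0 row4 -> MISS (open row4); precharges=0
Acc 2: bank0 row2 -> MISS (open row2); precharges=1
Acc 3: bank0 row0 -> MISS (open row0); precharges=2
Acc 4: bank2 row0 -> MISS (open row0); precharges=2
Acc 5: bank2 row1 -> MISS (open row1); precharges=3
Acc 6: bank2 row0 -> MISS (open row0); precharges=4
Acc 7: bank2 row4 -> MISS (open row4); precharges=5
Acc 8: bank1 row4 -> MISS (open row4); precharges=5
Acc 9: bank1 row4 -> HIT
Acc 10: bank0 row2 -> MISS (open row2); precharges=6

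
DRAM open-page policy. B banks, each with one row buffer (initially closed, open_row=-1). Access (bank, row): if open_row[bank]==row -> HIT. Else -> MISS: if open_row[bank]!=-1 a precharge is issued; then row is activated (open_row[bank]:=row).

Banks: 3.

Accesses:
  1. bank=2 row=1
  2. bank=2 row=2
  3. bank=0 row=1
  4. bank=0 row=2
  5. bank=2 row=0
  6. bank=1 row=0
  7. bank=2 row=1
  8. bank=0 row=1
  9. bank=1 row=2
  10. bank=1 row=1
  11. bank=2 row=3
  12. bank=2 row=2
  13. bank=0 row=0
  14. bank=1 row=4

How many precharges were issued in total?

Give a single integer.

Answer: 11

Derivation:
Acc 1: bank2 row1 -> MISS (open row1); precharges=0
Acc 2: bank2 row2 -> MISS (open row2); precharges=1
Acc 3: bank0 row1 -> MISS (open row1); precharges=1
Acc 4: bank0 row2 -> MISS (open row2); precharges=2
Acc 5: bank2 row0 -> MISS (open row0); precharges=3
Acc 6: bank1 row0 -> MISS (open row0); precharges=3
Acc 7: bank2 row1 -> MISS (open row1); precharges=4
Acc 8: bank0 row1 -> MISS (open row1); precharges=5
Acc 9: bank1 row2 -> MISS (open row2); precharges=6
Acc 10: bank1 row1 -> MISS (open row1); precharges=7
Acc 11: bank2 row3 -> MISS (open row3); precharges=8
Acc 12: bank2 row2 -> MISS (open row2); precharges=9
Acc 13: bank0 row0 -> MISS (open row0); precharges=10
Acc 14: bank1 row4 -> MISS (open row4); precharges=11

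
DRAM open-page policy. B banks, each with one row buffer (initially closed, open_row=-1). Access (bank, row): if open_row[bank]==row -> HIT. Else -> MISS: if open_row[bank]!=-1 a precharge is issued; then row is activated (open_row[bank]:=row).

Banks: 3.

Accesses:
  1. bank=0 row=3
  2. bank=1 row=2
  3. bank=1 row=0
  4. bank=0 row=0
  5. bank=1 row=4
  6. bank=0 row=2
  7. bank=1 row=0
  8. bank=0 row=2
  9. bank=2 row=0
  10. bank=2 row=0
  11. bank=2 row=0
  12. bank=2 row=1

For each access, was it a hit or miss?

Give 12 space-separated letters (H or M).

Answer: M M M M M M M H M H H M

Derivation:
Acc 1: bank0 row3 -> MISS (open row3); precharges=0
Acc 2: bank1 row2 -> MISS (open row2); precharges=0
Acc 3: bank1 row0 -> MISS (open row0); precharges=1
Acc 4: bank0 row0 -> MISS (open row0); precharges=2
Acc 5: bank1 row4 -> MISS (open row4); precharges=3
Acc 6: bank0 row2 -> MISS (open row2); precharges=4
Acc 7: bank1 row0 -> MISS (open row0); precharges=5
Acc 8: bank0 row2 -> HIT
Acc 9: bank2 row0 -> MISS (open row0); precharges=5
Acc 10: bank2 row0 -> HIT
Acc 11: bank2 row0 -> HIT
Acc 12: bank2 row1 -> MISS (open row1); precharges=6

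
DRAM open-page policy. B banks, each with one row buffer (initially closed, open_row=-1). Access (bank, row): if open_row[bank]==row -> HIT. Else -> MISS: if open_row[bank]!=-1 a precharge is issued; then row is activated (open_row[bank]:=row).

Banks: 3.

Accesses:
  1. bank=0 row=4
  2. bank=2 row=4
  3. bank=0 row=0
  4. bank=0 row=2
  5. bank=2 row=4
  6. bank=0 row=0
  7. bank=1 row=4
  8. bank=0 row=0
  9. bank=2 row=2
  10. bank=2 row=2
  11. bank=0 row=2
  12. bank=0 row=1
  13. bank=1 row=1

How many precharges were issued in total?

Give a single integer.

Acc 1: bank0 row4 -> MISS (open row4); precharges=0
Acc 2: bank2 row4 -> MISS (open row4); precharges=0
Acc 3: bank0 row0 -> MISS (open row0); precharges=1
Acc 4: bank0 row2 -> MISS (open row2); precharges=2
Acc 5: bank2 row4 -> HIT
Acc 6: bank0 row0 -> MISS (open row0); precharges=3
Acc 7: bank1 row4 -> MISS (open row4); precharges=3
Acc 8: bank0 row0 -> HIT
Acc 9: bank2 row2 -> MISS (open row2); precharges=4
Acc 10: bank2 row2 -> HIT
Acc 11: bank0 row2 -> MISS (open row2); precharges=5
Acc 12: bank0 row1 -> MISS (open row1); precharges=6
Acc 13: bank1 row1 -> MISS (open row1); precharges=7

Answer: 7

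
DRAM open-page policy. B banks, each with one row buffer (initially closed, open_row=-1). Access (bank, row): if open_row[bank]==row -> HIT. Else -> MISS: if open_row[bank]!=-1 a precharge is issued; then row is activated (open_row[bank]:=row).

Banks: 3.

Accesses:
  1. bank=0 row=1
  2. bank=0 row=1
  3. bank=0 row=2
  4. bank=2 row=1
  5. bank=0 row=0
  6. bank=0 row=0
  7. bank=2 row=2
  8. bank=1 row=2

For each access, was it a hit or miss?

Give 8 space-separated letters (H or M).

Acc 1: bank0 row1 -> MISS (open row1); precharges=0
Acc 2: bank0 row1 -> HIT
Acc 3: bank0 row2 -> MISS (open row2); precharges=1
Acc 4: bank2 row1 -> MISS (open row1); precharges=1
Acc 5: bank0 row0 -> MISS (open row0); precharges=2
Acc 6: bank0 row0 -> HIT
Acc 7: bank2 row2 -> MISS (open row2); precharges=3
Acc 8: bank1 row2 -> MISS (open row2); precharges=3

Answer: M H M M M H M M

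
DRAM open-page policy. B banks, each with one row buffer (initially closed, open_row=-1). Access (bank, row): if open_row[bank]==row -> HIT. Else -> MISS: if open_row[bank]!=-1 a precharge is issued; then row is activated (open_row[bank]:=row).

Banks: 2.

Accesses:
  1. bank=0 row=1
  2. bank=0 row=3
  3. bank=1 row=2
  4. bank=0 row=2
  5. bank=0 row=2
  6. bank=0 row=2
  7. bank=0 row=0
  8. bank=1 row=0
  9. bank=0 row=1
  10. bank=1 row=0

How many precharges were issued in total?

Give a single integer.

Acc 1: bank0 row1 -> MISS (open row1); precharges=0
Acc 2: bank0 row3 -> MISS (open row3); precharges=1
Acc 3: bank1 row2 -> MISS (open row2); precharges=1
Acc 4: bank0 row2 -> MISS (open row2); precharges=2
Acc 5: bank0 row2 -> HIT
Acc 6: bank0 row2 -> HIT
Acc 7: bank0 row0 -> MISS (open row0); precharges=3
Acc 8: bank1 row0 -> MISS (open row0); precharges=4
Acc 9: bank0 row1 -> MISS (open row1); precharges=5
Acc 10: bank1 row0 -> HIT

Answer: 5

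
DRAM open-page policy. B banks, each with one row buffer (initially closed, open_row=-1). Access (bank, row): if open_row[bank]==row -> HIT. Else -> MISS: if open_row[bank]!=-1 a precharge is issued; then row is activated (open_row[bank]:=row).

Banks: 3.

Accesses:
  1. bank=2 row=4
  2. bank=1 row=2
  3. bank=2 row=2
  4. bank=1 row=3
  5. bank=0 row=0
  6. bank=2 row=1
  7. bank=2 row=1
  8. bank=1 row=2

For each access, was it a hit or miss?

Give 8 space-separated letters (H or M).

Acc 1: bank2 row4 -> MISS (open row4); precharges=0
Acc 2: bank1 row2 -> MISS (open row2); precharges=0
Acc 3: bank2 row2 -> MISS (open row2); precharges=1
Acc 4: bank1 row3 -> MISS (open row3); precharges=2
Acc 5: bank0 row0 -> MISS (open row0); precharges=2
Acc 6: bank2 row1 -> MISS (open row1); precharges=3
Acc 7: bank2 row1 -> HIT
Acc 8: bank1 row2 -> MISS (open row2); precharges=4

Answer: M M M M M M H M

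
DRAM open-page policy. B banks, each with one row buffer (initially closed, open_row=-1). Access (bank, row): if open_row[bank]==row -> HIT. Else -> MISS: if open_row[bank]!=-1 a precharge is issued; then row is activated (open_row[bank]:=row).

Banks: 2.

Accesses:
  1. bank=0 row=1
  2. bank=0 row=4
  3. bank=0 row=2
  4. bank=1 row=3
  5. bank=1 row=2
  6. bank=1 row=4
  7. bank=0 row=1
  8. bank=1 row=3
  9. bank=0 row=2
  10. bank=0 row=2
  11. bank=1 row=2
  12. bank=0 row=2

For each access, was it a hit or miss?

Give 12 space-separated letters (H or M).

Acc 1: bank0 row1 -> MISS (open row1); precharges=0
Acc 2: bank0 row4 -> MISS (open row4); precharges=1
Acc 3: bank0 row2 -> MISS (open row2); precharges=2
Acc 4: bank1 row3 -> MISS (open row3); precharges=2
Acc 5: bank1 row2 -> MISS (open row2); precharges=3
Acc 6: bank1 row4 -> MISS (open row4); precharges=4
Acc 7: bank0 row1 -> MISS (open row1); precharges=5
Acc 8: bank1 row3 -> MISS (open row3); precharges=6
Acc 9: bank0 row2 -> MISS (open row2); precharges=7
Acc 10: bank0 row2 -> HIT
Acc 11: bank1 row2 -> MISS (open row2); precharges=8
Acc 12: bank0 row2 -> HIT

Answer: M M M M M M M M M H M H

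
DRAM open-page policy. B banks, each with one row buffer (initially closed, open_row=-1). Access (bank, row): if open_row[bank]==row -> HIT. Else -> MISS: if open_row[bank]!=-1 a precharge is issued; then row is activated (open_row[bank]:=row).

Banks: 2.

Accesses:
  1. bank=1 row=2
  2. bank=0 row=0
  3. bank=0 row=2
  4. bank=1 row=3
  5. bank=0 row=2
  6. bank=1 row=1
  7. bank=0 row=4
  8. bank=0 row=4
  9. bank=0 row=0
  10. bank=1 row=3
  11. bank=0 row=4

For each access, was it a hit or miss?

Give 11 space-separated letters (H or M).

Answer: M M M M H M M H M M M

Derivation:
Acc 1: bank1 row2 -> MISS (open row2); precharges=0
Acc 2: bank0 row0 -> MISS (open row0); precharges=0
Acc 3: bank0 row2 -> MISS (open row2); precharges=1
Acc 4: bank1 row3 -> MISS (open row3); precharges=2
Acc 5: bank0 row2 -> HIT
Acc 6: bank1 row1 -> MISS (open row1); precharges=3
Acc 7: bank0 row4 -> MISS (open row4); precharges=4
Acc 8: bank0 row4 -> HIT
Acc 9: bank0 row0 -> MISS (open row0); precharges=5
Acc 10: bank1 row3 -> MISS (open row3); precharges=6
Acc 11: bank0 row4 -> MISS (open row4); precharges=7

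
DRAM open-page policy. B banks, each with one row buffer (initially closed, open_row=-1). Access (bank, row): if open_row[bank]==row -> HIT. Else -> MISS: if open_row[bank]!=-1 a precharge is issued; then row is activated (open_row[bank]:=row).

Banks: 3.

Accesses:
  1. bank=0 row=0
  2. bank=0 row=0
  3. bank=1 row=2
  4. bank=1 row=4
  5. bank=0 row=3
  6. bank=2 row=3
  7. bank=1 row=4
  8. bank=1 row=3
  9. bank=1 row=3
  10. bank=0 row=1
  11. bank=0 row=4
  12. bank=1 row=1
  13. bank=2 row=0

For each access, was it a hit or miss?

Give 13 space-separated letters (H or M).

Answer: M H M M M M H M H M M M M

Derivation:
Acc 1: bank0 row0 -> MISS (open row0); precharges=0
Acc 2: bank0 row0 -> HIT
Acc 3: bank1 row2 -> MISS (open row2); precharges=0
Acc 4: bank1 row4 -> MISS (open row4); precharges=1
Acc 5: bank0 row3 -> MISS (open row3); precharges=2
Acc 6: bank2 row3 -> MISS (open row3); precharges=2
Acc 7: bank1 row4 -> HIT
Acc 8: bank1 row3 -> MISS (open row3); precharges=3
Acc 9: bank1 row3 -> HIT
Acc 10: bank0 row1 -> MISS (open row1); precharges=4
Acc 11: bank0 row4 -> MISS (open row4); precharges=5
Acc 12: bank1 row1 -> MISS (open row1); precharges=6
Acc 13: bank2 row0 -> MISS (open row0); precharges=7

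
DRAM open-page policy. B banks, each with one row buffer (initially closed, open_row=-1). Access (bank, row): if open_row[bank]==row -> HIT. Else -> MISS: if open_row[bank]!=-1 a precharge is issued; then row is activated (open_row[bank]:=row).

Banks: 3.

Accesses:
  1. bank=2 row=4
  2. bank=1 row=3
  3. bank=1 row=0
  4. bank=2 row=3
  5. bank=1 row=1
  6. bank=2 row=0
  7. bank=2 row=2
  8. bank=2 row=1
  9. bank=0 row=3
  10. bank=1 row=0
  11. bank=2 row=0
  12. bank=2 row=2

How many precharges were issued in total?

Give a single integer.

Answer: 9

Derivation:
Acc 1: bank2 row4 -> MISS (open row4); precharges=0
Acc 2: bank1 row3 -> MISS (open row3); precharges=0
Acc 3: bank1 row0 -> MISS (open row0); precharges=1
Acc 4: bank2 row3 -> MISS (open row3); precharges=2
Acc 5: bank1 row1 -> MISS (open row1); precharges=3
Acc 6: bank2 row0 -> MISS (open row0); precharges=4
Acc 7: bank2 row2 -> MISS (open row2); precharges=5
Acc 8: bank2 row1 -> MISS (open row1); precharges=6
Acc 9: bank0 row3 -> MISS (open row3); precharges=6
Acc 10: bank1 row0 -> MISS (open row0); precharges=7
Acc 11: bank2 row0 -> MISS (open row0); precharges=8
Acc 12: bank2 row2 -> MISS (open row2); precharges=9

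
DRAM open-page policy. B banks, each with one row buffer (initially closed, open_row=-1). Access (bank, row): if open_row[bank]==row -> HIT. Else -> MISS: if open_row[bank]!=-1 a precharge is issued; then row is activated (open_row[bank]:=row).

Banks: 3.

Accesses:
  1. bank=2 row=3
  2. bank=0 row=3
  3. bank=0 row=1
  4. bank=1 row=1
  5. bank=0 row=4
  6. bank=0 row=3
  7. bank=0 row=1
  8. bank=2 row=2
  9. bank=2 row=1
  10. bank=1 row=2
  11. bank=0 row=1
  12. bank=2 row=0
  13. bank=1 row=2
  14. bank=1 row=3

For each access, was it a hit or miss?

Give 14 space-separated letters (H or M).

Answer: M M M M M M M M M M H M H M

Derivation:
Acc 1: bank2 row3 -> MISS (open row3); precharges=0
Acc 2: bank0 row3 -> MISS (open row3); precharges=0
Acc 3: bank0 row1 -> MISS (open row1); precharges=1
Acc 4: bank1 row1 -> MISS (open row1); precharges=1
Acc 5: bank0 row4 -> MISS (open row4); precharges=2
Acc 6: bank0 row3 -> MISS (open row3); precharges=3
Acc 7: bank0 row1 -> MISS (open row1); precharges=4
Acc 8: bank2 row2 -> MISS (open row2); precharges=5
Acc 9: bank2 row1 -> MISS (open row1); precharges=6
Acc 10: bank1 row2 -> MISS (open row2); precharges=7
Acc 11: bank0 row1 -> HIT
Acc 12: bank2 row0 -> MISS (open row0); precharges=8
Acc 13: bank1 row2 -> HIT
Acc 14: bank1 row3 -> MISS (open row3); precharges=9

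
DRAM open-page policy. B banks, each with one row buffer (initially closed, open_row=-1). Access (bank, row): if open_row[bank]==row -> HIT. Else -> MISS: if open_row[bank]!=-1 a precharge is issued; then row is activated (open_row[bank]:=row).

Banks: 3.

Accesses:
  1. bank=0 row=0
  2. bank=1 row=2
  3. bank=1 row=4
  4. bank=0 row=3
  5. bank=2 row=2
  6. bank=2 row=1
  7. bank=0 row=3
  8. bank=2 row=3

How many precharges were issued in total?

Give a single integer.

Acc 1: bank0 row0 -> MISS (open row0); precharges=0
Acc 2: bank1 row2 -> MISS (open row2); precharges=0
Acc 3: bank1 row4 -> MISS (open row4); precharges=1
Acc 4: bank0 row3 -> MISS (open row3); precharges=2
Acc 5: bank2 row2 -> MISS (open row2); precharges=2
Acc 6: bank2 row1 -> MISS (open row1); precharges=3
Acc 7: bank0 row3 -> HIT
Acc 8: bank2 row3 -> MISS (open row3); precharges=4

Answer: 4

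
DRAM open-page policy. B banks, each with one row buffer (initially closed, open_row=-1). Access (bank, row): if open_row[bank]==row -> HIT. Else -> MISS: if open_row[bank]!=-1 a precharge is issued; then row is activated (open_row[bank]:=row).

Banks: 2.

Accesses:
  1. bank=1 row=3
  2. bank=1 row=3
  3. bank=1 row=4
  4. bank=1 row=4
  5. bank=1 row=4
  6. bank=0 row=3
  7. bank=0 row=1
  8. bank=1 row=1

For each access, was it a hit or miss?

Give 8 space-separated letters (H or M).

Answer: M H M H H M M M

Derivation:
Acc 1: bank1 row3 -> MISS (open row3); precharges=0
Acc 2: bank1 row3 -> HIT
Acc 3: bank1 row4 -> MISS (open row4); precharges=1
Acc 4: bank1 row4 -> HIT
Acc 5: bank1 row4 -> HIT
Acc 6: bank0 row3 -> MISS (open row3); precharges=1
Acc 7: bank0 row1 -> MISS (open row1); precharges=2
Acc 8: bank1 row1 -> MISS (open row1); precharges=3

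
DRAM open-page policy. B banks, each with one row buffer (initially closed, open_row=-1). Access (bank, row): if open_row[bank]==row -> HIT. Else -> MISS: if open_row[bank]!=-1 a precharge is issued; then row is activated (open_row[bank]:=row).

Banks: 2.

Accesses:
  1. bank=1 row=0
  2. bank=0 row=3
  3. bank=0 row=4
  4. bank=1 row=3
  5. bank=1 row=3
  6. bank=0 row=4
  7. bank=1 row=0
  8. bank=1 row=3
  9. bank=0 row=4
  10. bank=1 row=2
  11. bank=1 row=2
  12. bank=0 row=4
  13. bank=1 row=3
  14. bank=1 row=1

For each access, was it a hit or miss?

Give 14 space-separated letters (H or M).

Acc 1: bank1 row0 -> MISS (open row0); precharges=0
Acc 2: bank0 row3 -> MISS (open row3); precharges=0
Acc 3: bank0 row4 -> MISS (open row4); precharges=1
Acc 4: bank1 row3 -> MISS (open row3); precharges=2
Acc 5: bank1 row3 -> HIT
Acc 6: bank0 row4 -> HIT
Acc 7: bank1 row0 -> MISS (open row0); precharges=3
Acc 8: bank1 row3 -> MISS (open row3); precharges=4
Acc 9: bank0 row4 -> HIT
Acc 10: bank1 row2 -> MISS (open row2); precharges=5
Acc 11: bank1 row2 -> HIT
Acc 12: bank0 row4 -> HIT
Acc 13: bank1 row3 -> MISS (open row3); precharges=6
Acc 14: bank1 row1 -> MISS (open row1); precharges=7

Answer: M M M M H H M M H M H H M M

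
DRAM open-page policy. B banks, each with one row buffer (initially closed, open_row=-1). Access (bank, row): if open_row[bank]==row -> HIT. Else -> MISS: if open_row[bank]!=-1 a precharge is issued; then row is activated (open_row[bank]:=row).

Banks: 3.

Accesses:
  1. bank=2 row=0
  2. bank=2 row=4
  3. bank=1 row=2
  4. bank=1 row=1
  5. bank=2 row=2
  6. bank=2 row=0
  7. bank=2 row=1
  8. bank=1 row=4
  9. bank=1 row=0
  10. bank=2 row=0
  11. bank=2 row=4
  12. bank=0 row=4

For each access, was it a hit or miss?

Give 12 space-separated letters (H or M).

Answer: M M M M M M M M M M M M

Derivation:
Acc 1: bank2 row0 -> MISS (open row0); precharges=0
Acc 2: bank2 row4 -> MISS (open row4); precharges=1
Acc 3: bank1 row2 -> MISS (open row2); precharges=1
Acc 4: bank1 row1 -> MISS (open row1); precharges=2
Acc 5: bank2 row2 -> MISS (open row2); precharges=3
Acc 6: bank2 row0 -> MISS (open row0); precharges=4
Acc 7: bank2 row1 -> MISS (open row1); precharges=5
Acc 8: bank1 row4 -> MISS (open row4); precharges=6
Acc 9: bank1 row0 -> MISS (open row0); precharges=7
Acc 10: bank2 row0 -> MISS (open row0); precharges=8
Acc 11: bank2 row4 -> MISS (open row4); precharges=9
Acc 12: bank0 row4 -> MISS (open row4); precharges=9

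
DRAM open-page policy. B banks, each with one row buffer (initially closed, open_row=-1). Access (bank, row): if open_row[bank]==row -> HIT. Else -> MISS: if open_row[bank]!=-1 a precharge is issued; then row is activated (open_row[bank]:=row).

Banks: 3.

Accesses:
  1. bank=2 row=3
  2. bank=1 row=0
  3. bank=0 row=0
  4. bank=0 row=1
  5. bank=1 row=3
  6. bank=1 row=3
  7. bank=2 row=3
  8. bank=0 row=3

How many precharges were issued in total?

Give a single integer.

Acc 1: bank2 row3 -> MISS (open row3); precharges=0
Acc 2: bank1 row0 -> MISS (open row0); precharges=0
Acc 3: bank0 row0 -> MISS (open row0); precharges=0
Acc 4: bank0 row1 -> MISS (open row1); precharges=1
Acc 5: bank1 row3 -> MISS (open row3); precharges=2
Acc 6: bank1 row3 -> HIT
Acc 7: bank2 row3 -> HIT
Acc 8: bank0 row3 -> MISS (open row3); precharges=3

Answer: 3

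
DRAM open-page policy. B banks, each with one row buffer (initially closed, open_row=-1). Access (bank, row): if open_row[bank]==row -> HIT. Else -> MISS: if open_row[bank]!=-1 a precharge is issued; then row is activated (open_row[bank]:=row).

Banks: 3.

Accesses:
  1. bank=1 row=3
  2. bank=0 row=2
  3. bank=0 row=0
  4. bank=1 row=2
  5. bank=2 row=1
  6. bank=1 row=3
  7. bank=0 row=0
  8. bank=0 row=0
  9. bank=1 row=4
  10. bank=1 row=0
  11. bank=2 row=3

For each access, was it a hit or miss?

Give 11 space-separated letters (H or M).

Acc 1: bank1 row3 -> MISS (open row3); precharges=0
Acc 2: bank0 row2 -> MISS (open row2); precharges=0
Acc 3: bank0 row0 -> MISS (open row0); precharges=1
Acc 4: bank1 row2 -> MISS (open row2); precharges=2
Acc 5: bank2 row1 -> MISS (open row1); precharges=2
Acc 6: bank1 row3 -> MISS (open row3); precharges=3
Acc 7: bank0 row0 -> HIT
Acc 8: bank0 row0 -> HIT
Acc 9: bank1 row4 -> MISS (open row4); precharges=4
Acc 10: bank1 row0 -> MISS (open row0); precharges=5
Acc 11: bank2 row3 -> MISS (open row3); precharges=6

Answer: M M M M M M H H M M M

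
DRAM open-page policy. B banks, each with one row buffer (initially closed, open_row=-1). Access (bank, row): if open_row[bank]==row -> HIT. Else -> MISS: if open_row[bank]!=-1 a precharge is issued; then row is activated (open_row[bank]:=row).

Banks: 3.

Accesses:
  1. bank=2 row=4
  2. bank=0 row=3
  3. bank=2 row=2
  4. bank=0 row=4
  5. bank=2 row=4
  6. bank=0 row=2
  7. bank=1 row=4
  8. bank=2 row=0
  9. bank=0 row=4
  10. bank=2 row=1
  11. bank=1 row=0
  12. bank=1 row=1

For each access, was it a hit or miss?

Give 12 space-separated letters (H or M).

Answer: M M M M M M M M M M M M

Derivation:
Acc 1: bank2 row4 -> MISS (open row4); precharges=0
Acc 2: bank0 row3 -> MISS (open row3); precharges=0
Acc 3: bank2 row2 -> MISS (open row2); precharges=1
Acc 4: bank0 row4 -> MISS (open row4); precharges=2
Acc 5: bank2 row4 -> MISS (open row4); precharges=3
Acc 6: bank0 row2 -> MISS (open row2); precharges=4
Acc 7: bank1 row4 -> MISS (open row4); precharges=4
Acc 8: bank2 row0 -> MISS (open row0); precharges=5
Acc 9: bank0 row4 -> MISS (open row4); precharges=6
Acc 10: bank2 row1 -> MISS (open row1); precharges=7
Acc 11: bank1 row0 -> MISS (open row0); precharges=8
Acc 12: bank1 row1 -> MISS (open row1); precharges=9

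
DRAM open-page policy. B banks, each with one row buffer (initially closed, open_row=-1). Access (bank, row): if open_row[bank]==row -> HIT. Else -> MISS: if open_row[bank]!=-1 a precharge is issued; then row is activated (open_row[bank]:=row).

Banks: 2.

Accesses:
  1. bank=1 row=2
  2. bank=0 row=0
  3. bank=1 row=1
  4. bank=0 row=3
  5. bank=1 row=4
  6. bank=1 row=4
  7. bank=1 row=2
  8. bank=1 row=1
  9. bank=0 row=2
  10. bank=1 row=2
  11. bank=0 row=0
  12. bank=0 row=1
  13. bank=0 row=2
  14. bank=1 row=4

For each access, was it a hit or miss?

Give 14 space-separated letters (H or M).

Answer: M M M M M H M M M M M M M M

Derivation:
Acc 1: bank1 row2 -> MISS (open row2); precharges=0
Acc 2: bank0 row0 -> MISS (open row0); precharges=0
Acc 3: bank1 row1 -> MISS (open row1); precharges=1
Acc 4: bank0 row3 -> MISS (open row3); precharges=2
Acc 5: bank1 row4 -> MISS (open row4); precharges=3
Acc 6: bank1 row4 -> HIT
Acc 7: bank1 row2 -> MISS (open row2); precharges=4
Acc 8: bank1 row1 -> MISS (open row1); precharges=5
Acc 9: bank0 row2 -> MISS (open row2); precharges=6
Acc 10: bank1 row2 -> MISS (open row2); precharges=7
Acc 11: bank0 row0 -> MISS (open row0); precharges=8
Acc 12: bank0 row1 -> MISS (open row1); precharges=9
Acc 13: bank0 row2 -> MISS (open row2); precharges=10
Acc 14: bank1 row4 -> MISS (open row4); precharges=11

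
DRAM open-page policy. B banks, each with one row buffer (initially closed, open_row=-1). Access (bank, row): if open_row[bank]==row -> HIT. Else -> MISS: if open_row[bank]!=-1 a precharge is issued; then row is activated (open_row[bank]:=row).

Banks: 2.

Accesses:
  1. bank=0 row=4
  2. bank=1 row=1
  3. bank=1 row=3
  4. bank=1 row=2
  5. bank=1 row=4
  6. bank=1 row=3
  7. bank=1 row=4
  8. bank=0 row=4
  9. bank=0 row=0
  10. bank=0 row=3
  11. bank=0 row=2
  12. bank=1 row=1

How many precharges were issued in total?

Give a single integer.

Answer: 9

Derivation:
Acc 1: bank0 row4 -> MISS (open row4); precharges=0
Acc 2: bank1 row1 -> MISS (open row1); precharges=0
Acc 3: bank1 row3 -> MISS (open row3); precharges=1
Acc 4: bank1 row2 -> MISS (open row2); precharges=2
Acc 5: bank1 row4 -> MISS (open row4); precharges=3
Acc 6: bank1 row3 -> MISS (open row3); precharges=4
Acc 7: bank1 row4 -> MISS (open row4); precharges=5
Acc 8: bank0 row4 -> HIT
Acc 9: bank0 row0 -> MISS (open row0); precharges=6
Acc 10: bank0 row3 -> MISS (open row3); precharges=7
Acc 11: bank0 row2 -> MISS (open row2); precharges=8
Acc 12: bank1 row1 -> MISS (open row1); precharges=9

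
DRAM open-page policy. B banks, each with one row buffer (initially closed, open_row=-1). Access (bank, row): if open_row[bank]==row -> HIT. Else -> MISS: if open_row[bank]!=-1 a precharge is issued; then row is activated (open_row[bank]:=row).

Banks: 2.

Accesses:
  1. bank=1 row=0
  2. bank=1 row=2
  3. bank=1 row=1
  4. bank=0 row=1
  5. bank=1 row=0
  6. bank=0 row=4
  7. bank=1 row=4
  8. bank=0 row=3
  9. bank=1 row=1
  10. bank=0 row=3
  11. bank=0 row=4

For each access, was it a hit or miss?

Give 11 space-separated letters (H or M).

Acc 1: bank1 row0 -> MISS (open row0); precharges=0
Acc 2: bank1 row2 -> MISS (open row2); precharges=1
Acc 3: bank1 row1 -> MISS (open row1); precharges=2
Acc 4: bank0 row1 -> MISS (open row1); precharges=2
Acc 5: bank1 row0 -> MISS (open row0); precharges=3
Acc 6: bank0 row4 -> MISS (open row4); precharges=4
Acc 7: bank1 row4 -> MISS (open row4); precharges=5
Acc 8: bank0 row3 -> MISS (open row3); precharges=6
Acc 9: bank1 row1 -> MISS (open row1); precharges=7
Acc 10: bank0 row3 -> HIT
Acc 11: bank0 row4 -> MISS (open row4); precharges=8

Answer: M M M M M M M M M H M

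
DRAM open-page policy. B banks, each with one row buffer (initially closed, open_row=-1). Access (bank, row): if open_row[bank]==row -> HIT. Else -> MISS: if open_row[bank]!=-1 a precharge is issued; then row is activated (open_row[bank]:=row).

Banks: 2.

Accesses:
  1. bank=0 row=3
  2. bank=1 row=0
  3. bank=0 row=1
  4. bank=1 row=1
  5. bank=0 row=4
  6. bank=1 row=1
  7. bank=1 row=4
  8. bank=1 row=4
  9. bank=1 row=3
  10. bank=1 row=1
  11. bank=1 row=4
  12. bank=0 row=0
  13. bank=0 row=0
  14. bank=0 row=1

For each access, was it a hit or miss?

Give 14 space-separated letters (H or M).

Acc 1: bank0 row3 -> MISS (open row3); precharges=0
Acc 2: bank1 row0 -> MISS (open row0); precharges=0
Acc 3: bank0 row1 -> MISS (open row1); precharges=1
Acc 4: bank1 row1 -> MISS (open row1); precharges=2
Acc 5: bank0 row4 -> MISS (open row4); precharges=3
Acc 6: bank1 row1 -> HIT
Acc 7: bank1 row4 -> MISS (open row4); precharges=4
Acc 8: bank1 row4 -> HIT
Acc 9: bank1 row3 -> MISS (open row3); precharges=5
Acc 10: bank1 row1 -> MISS (open row1); precharges=6
Acc 11: bank1 row4 -> MISS (open row4); precharges=7
Acc 12: bank0 row0 -> MISS (open row0); precharges=8
Acc 13: bank0 row0 -> HIT
Acc 14: bank0 row1 -> MISS (open row1); precharges=9

Answer: M M M M M H M H M M M M H M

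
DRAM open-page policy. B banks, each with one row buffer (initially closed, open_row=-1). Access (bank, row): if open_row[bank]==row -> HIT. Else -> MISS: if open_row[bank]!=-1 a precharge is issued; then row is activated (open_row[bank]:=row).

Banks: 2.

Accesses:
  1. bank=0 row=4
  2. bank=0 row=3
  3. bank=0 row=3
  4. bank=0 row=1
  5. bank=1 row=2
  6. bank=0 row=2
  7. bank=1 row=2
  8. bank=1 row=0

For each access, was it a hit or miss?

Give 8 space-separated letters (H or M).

Acc 1: bank0 row4 -> MISS (open row4); precharges=0
Acc 2: bank0 row3 -> MISS (open row3); precharges=1
Acc 3: bank0 row3 -> HIT
Acc 4: bank0 row1 -> MISS (open row1); precharges=2
Acc 5: bank1 row2 -> MISS (open row2); precharges=2
Acc 6: bank0 row2 -> MISS (open row2); precharges=3
Acc 7: bank1 row2 -> HIT
Acc 8: bank1 row0 -> MISS (open row0); precharges=4

Answer: M M H M M M H M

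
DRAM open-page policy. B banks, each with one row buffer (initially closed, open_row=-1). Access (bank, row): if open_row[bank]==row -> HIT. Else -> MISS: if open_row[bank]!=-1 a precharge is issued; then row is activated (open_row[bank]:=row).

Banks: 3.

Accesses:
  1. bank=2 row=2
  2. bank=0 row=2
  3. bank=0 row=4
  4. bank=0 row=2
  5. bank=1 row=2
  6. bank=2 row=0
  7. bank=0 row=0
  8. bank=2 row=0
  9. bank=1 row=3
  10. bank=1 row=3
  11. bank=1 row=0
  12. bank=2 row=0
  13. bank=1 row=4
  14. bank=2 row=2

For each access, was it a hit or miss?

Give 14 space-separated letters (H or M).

Acc 1: bank2 row2 -> MISS (open row2); precharges=0
Acc 2: bank0 row2 -> MISS (open row2); precharges=0
Acc 3: bank0 row4 -> MISS (open row4); precharges=1
Acc 4: bank0 row2 -> MISS (open row2); precharges=2
Acc 5: bank1 row2 -> MISS (open row2); precharges=2
Acc 6: bank2 row0 -> MISS (open row0); precharges=3
Acc 7: bank0 row0 -> MISS (open row0); precharges=4
Acc 8: bank2 row0 -> HIT
Acc 9: bank1 row3 -> MISS (open row3); precharges=5
Acc 10: bank1 row3 -> HIT
Acc 11: bank1 row0 -> MISS (open row0); precharges=6
Acc 12: bank2 row0 -> HIT
Acc 13: bank1 row4 -> MISS (open row4); precharges=7
Acc 14: bank2 row2 -> MISS (open row2); precharges=8

Answer: M M M M M M M H M H M H M M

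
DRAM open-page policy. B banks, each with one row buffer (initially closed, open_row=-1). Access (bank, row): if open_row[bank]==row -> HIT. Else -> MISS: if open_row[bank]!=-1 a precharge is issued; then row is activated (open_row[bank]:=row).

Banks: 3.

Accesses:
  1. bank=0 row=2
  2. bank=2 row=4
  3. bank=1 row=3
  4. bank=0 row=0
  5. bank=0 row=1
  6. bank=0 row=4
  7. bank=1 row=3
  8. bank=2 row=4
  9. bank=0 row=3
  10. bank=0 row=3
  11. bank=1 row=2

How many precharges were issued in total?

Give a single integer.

Answer: 5

Derivation:
Acc 1: bank0 row2 -> MISS (open row2); precharges=0
Acc 2: bank2 row4 -> MISS (open row4); precharges=0
Acc 3: bank1 row3 -> MISS (open row3); precharges=0
Acc 4: bank0 row0 -> MISS (open row0); precharges=1
Acc 5: bank0 row1 -> MISS (open row1); precharges=2
Acc 6: bank0 row4 -> MISS (open row4); precharges=3
Acc 7: bank1 row3 -> HIT
Acc 8: bank2 row4 -> HIT
Acc 9: bank0 row3 -> MISS (open row3); precharges=4
Acc 10: bank0 row3 -> HIT
Acc 11: bank1 row2 -> MISS (open row2); precharges=5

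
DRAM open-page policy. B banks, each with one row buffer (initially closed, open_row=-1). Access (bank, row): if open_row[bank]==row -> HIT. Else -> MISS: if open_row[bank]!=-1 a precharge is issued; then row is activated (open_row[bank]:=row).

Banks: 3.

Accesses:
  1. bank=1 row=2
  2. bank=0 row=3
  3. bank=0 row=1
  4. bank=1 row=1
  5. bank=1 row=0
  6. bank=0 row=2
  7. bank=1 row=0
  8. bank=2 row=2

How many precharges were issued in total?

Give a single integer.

Answer: 4

Derivation:
Acc 1: bank1 row2 -> MISS (open row2); precharges=0
Acc 2: bank0 row3 -> MISS (open row3); precharges=0
Acc 3: bank0 row1 -> MISS (open row1); precharges=1
Acc 4: bank1 row1 -> MISS (open row1); precharges=2
Acc 5: bank1 row0 -> MISS (open row0); precharges=3
Acc 6: bank0 row2 -> MISS (open row2); precharges=4
Acc 7: bank1 row0 -> HIT
Acc 8: bank2 row2 -> MISS (open row2); precharges=4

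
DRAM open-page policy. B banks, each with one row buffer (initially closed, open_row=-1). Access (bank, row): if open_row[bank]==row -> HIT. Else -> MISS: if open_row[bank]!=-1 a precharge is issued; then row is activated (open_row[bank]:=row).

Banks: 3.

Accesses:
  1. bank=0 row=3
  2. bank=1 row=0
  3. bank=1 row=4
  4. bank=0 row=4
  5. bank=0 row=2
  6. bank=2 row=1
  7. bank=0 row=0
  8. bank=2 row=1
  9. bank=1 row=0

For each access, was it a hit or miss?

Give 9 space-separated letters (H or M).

Answer: M M M M M M M H M

Derivation:
Acc 1: bank0 row3 -> MISS (open row3); precharges=0
Acc 2: bank1 row0 -> MISS (open row0); precharges=0
Acc 3: bank1 row4 -> MISS (open row4); precharges=1
Acc 4: bank0 row4 -> MISS (open row4); precharges=2
Acc 5: bank0 row2 -> MISS (open row2); precharges=3
Acc 6: bank2 row1 -> MISS (open row1); precharges=3
Acc 7: bank0 row0 -> MISS (open row0); precharges=4
Acc 8: bank2 row1 -> HIT
Acc 9: bank1 row0 -> MISS (open row0); precharges=5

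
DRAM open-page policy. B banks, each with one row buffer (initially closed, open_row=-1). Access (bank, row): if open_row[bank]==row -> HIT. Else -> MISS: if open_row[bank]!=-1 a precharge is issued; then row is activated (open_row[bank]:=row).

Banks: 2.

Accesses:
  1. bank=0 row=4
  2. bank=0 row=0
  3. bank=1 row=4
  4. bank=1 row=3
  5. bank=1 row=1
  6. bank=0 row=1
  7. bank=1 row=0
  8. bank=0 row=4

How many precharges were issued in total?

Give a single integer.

Answer: 6

Derivation:
Acc 1: bank0 row4 -> MISS (open row4); precharges=0
Acc 2: bank0 row0 -> MISS (open row0); precharges=1
Acc 3: bank1 row4 -> MISS (open row4); precharges=1
Acc 4: bank1 row3 -> MISS (open row3); precharges=2
Acc 5: bank1 row1 -> MISS (open row1); precharges=3
Acc 6: bank0 row1 -> MISS (open row1); precharges=4
Acc 7: bank1 row0 -> MISS (open row0); precharges=5
Acc 8: bank0 row4 -> MISS (open row4); precharges=6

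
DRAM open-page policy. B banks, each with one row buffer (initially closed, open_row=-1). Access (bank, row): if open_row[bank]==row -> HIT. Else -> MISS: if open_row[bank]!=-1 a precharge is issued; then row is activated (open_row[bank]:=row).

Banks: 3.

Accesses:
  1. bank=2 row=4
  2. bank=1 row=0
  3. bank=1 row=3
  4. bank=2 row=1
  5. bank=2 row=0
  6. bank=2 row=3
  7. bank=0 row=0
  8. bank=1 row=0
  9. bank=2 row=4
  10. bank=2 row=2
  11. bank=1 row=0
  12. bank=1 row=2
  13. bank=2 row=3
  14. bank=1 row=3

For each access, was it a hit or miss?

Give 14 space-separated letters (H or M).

Answer: M M M M M M M M M M H M M M

Derivation:
Acc 1: bank2 row4 -> MISS (open row4); precharges=0
Acc 2: bank1 row0 -> MISS (open row0); precharges=0
Acc 3: bank1 row3 -> MISS (open row3); precharges=1
Acc 4: bank2 row1 -> MISS (open row1); precharges=2
Acc 5: bank2 row0 -> MISS (open row0); precharges=3
Acc 6: bank2 row3 -> MISS (open row3); precharges=4
Acc 7: bank0 row0 -> MISS (open row0); precharges=4
Acc 8: bank1 row0 -> MISS (open row0); precharges=5
Acc 9: bank2 row4 -> MISS (open row4); precharges=6
Acc 10: bank2 row2 -> MISS (open row2); precharges=7
Acc 11: bank1 row0 -> HIT
Acc 12: bank1 row2 -> MISS (open row2); precharges=8
Acc 13: bank2 row3 -> MISS (open row3); precharges=9
Acc 14: bank1 row3 -> MISS (open row3); precharges=10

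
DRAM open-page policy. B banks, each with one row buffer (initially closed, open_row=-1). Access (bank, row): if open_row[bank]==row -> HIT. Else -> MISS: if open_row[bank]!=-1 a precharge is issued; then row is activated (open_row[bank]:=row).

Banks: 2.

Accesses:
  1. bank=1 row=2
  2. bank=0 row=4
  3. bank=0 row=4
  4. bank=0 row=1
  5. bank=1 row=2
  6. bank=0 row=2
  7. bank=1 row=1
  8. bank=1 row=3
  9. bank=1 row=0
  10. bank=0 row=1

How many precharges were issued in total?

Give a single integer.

Acc 1: bank1 row2 -> MISS (open row2); precharges=0
Acc 2: bank0 row4 -> MISS (open row4); precharges=0
Acc 3: bank0 row4 -> HIT
Acc 4: bank0 row1 -> MISS (open row1); precharges=1
Acc 5: bank1 row2 -> HIT
Acc 6: bank0 row2 -> MISS (open row2); precharges=2
Acc 7: bank1 row1 -> MISS (open row1); precharges=3
Acc 8: bank1 row3 -> MISS (open row3); precharges=4
Acc 9: bank1 row0 -> MISS (open row0); precharges=5
Acc 10: bank0 row1 -> MISS (open row1); precharges=6

Answer: 6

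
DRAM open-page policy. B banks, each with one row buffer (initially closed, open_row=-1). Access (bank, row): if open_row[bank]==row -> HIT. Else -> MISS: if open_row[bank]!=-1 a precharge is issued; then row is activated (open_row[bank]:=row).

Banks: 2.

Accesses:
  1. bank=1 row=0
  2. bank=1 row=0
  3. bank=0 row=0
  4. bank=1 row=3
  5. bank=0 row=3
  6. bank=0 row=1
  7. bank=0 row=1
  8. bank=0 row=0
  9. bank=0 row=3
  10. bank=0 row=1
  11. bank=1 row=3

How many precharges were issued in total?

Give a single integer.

Answer: 6

Derivation:
Acc 1: bank1 row0 -> MISS (open row0); precharges=0
Acc 2: bank1 row0 -> HIT
Acc 3: bank0 row0 -> MISS (open row0); precharges=0
Acc 4: bank1 row3 -> MISS (open row3); precharges=1
Acc 5: bank0 row3 -> MISS (open row3); precharges=2
Acc 6: bank0 row1 -> MISS (open row1); precharges=3
Acc 7: bank0 row1 -> HIT
Acc 8: bank0 row0 -> MISS (open row0); precharges=4
Acc 9: bank0 row3 -> MISS (open row3); precharges=5
Acc 10: bank0 row1 -> MISS (open row1); precharges=6
Acc 11: bank1 row3 -> HIT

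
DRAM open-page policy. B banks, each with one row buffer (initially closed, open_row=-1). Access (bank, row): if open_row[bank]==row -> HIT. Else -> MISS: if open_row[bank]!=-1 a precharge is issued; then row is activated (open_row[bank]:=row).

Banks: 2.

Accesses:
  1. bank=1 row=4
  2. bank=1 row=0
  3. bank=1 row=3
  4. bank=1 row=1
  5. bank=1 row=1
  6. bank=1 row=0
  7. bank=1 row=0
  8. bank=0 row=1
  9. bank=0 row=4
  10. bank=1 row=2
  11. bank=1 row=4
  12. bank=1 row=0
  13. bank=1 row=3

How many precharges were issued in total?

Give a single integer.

Answer: 9

Derivation:
Acc 1: bank1 row4 -> MISS (open row4); precharges=0
Acc 2: bank1 row0 -> MISS (open row0); precharges=1
Acc 3: bank1 row3 -> MISS (open row3); precharges=2
Acc 4: bank1 row1 -> MISS (open row1); precharges=3
Acc 5: bank1 row1 -> HIT
Acc 6: bank1 row0 -> MISS (open row0); precharges=4
Acc 7: bank1 row0 -> HIT
Acc 8: bank0 row1 -> MISS (open row1); precharges=4
Acc 9: bank0 row4 -> MISS (open row4); precharges=5
Acc 10: bank1 row2 -> MISS (open row2); precharges=6
Acc 11: bank1 row4 -> MISS (open row4); precharges=7
Acc 12: bank1 row0 -> MISS (open row0); precharges=8
Acc 13: bank1 row3 -> MISS (open row3); precharges=9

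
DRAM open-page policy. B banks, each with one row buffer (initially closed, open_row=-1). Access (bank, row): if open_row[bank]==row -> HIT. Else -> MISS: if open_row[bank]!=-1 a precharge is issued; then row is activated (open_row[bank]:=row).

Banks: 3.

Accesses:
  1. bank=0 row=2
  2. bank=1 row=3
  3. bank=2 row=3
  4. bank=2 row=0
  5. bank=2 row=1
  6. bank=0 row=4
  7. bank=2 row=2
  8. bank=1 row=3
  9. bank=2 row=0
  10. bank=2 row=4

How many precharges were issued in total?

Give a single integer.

Answer: 6

Derivation:
Acc 1: bank0 row2 -> MISS (open row2); precharges=0
Acc 2: bank1 row3 -> MISS (open row3); precharges=0
Acc 3: bank2 row3 -> MISS (open row3); precharges=0
Acc 4: bank2 row0 -> MISS (open row0); precharges=1
Acc 5: bank2 row1 -> MISS (open row1); precharges=2
Acc 6: bank0 row4 -> MISS (open row4); precharges=3
Acc 7: bank2 row2 -> MISS (open row2); precharges=4
Acc 8: bank1 row3 -> HIT
Acc 9: bank2 row0 -> MISS (open row0); precharges=5
Acc 10: bank2 row4 -> MISS (open row4); precharges=6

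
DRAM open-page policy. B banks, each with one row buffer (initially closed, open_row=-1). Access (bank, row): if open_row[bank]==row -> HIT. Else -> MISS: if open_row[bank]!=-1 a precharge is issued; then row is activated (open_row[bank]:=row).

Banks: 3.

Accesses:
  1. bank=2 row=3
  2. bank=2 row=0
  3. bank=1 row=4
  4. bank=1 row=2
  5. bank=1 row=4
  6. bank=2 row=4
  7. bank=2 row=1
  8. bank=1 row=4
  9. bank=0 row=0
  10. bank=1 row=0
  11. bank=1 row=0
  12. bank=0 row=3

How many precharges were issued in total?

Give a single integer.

Answer: 7

Derivation:
Acc 1: bank2 row3 -> MISS (open row3); precharges=0
Acc 2: bank2 row0 -> MISS (open row0); precharges=1
Acc 3: bank1 row4 -> MISS (open row4); precharges=1
Acc 4: bank1 row2 -> MISS (open row2); precharges=2
Acc 5: bank1 row4 -> MISS (open row4); precharges=3
Acc 6: bank2 row4 -> MISS (open row4); precharges=4
Acc 7: bank2 row1 -> MISS (open row1); precharges=5
Acc 8: bank1 row4 -> HIT
Acc 9: bank0 row0 -> MISS (open row0); precharges=5
Acc 10: bank1 row0 -> MISS (open row0); precharges=6
Acc 11: bank1 row0 -> HIT
Acc 12: bank0 row3 -> MISS (open row3); precharges=7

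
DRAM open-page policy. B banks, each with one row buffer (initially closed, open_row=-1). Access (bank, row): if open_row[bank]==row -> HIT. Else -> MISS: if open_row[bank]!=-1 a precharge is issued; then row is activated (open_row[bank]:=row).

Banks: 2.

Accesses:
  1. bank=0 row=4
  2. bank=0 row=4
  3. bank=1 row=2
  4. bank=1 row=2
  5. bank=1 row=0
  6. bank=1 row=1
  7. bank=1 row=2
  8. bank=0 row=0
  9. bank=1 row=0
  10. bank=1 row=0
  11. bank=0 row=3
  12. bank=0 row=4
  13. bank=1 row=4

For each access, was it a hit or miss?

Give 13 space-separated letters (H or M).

Acc 1: bank0 row4 -> MISS (open row4); precharges=0
Acc 2: bank0 row4 -> HIT
Acc 3: bank1 row2 -> MISS (open row2); precharges=0
Acc 4: bank1 row2 -> HIT
Acc 5: bank1 row0 -> MISS (open row0); precharges=1
Acc 6: bank1 row1 -> MISS (open row1); precharges=2
Acc 7: bank1 row2 -> MISS (open row2); precharges=3
Acc 8: bank0 row0 -> MISS (open row0); precharges=4
Acc 9: bank1 row0 -> MISS (open row0); precharges=5
Acc 10: bank1 row0 -> HIT
Acc 11: bank0 row3 -> MISS (open row3); precharges=6
Acc 12: bank0 row4 -> MISS (open row4); precharges=7
Acc 13: bank1 row4 -> MISS (open row4); precharges=8

Answer: M H M H M M M M M H M M M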